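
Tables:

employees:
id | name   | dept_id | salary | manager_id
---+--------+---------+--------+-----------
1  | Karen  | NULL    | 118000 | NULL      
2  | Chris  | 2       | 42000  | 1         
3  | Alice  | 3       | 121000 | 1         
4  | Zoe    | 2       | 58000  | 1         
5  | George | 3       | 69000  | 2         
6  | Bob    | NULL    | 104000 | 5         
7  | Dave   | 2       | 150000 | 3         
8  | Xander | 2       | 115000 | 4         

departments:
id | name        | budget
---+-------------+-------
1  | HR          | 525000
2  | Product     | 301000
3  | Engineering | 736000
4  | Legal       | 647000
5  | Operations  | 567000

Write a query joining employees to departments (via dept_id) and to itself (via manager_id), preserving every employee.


Two LEFT JOINs from the same base table employees: one to departments via dept_id, one to employees itself via manager_id. Both are LEFT so every employee is preserved.
Match against departments:
  - employee 1 (Karen): dept_id=NULL, no match -> kept with NULL
  - employee 2 (Chris): dept_id=2 -> matches Product
  - employee 3 (Alice): dept_id=3 -> matches Engineering
  - employee 4 (Zoe): dept_id=2 -> matches Product
  - employee 5 (George): dept_id=3 -> matches Engineering
  - employee 6 (Bob): dept_id=NULL, no match -> kept with NULL
  - employee 7 (Dave): dept_id=2 -> matches Product
  - employee 8 (Xander): dept_id=2 -> matches Product
Match against employees (self):
  - employee 1 (Karen): manager_id=NULL -> NULL
  - employee 2 (Chris): manager_id=1 -> Karen
  - employee 3 (Alice): manager_id=1 -> Karen
  - employee 4 (Zoe): manager_id=1 -> Karen
  - employee 5 (George): manager_id=2 -> Chris
  - employee 6 (Bob): manager_id=5 -> George
  - employee 7 (Dave): manager_id=3 -> Alice
  - employee 8 (Xander): manager_id=4 -> Zoe

SQL:
SELECT a.name, b.name AS department, c.name AS manager
FROM employees a
LEFT JOIN departments b ON a.dept_id = b.id
LEFT JOIN employees c ON a.manager_id = c.id

Result:
name   | department  | manager
-------+-------------+--------
Karen  | NULL        | NULL   
Chris  | Product     | Karen  
Alice  | Engineering | Karen  
Zoe    | Product     | Karen  
George | Engineering | Chris  
Bob    | NULL        | George 
Dave   | Product     | Alice  
Xander | Product     | Zoe    


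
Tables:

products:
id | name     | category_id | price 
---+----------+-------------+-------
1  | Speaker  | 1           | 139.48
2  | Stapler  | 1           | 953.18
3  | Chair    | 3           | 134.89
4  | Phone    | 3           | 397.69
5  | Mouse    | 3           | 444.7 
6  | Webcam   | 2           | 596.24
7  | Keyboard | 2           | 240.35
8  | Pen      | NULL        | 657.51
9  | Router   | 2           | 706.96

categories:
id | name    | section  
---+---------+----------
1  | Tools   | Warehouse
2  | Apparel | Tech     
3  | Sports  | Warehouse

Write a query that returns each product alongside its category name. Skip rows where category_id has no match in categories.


INNER JOIN keeps only products rows whose category_id matches an id in categories. Walk through each product:
  - product 1 (Speaker): category_id=1 -> matches Tools
  - product 2 (Stapler): category_id=1 -> matches Tools
  - product 3 (Chair): category_id=3 -> matches Sports
  - product 4 (Phone): category_id=3 -> matches Sports
  - product 5 (Mouse): category_id=3 -> matches Sports
  - product 6 (Webcam): category_id=2 -> matches Apparel
  - product 7 (Keyboard): category_id=2 -> matches Apparel
  - product 8 (Pen): category_id=NULL, no match -> dropped
  - product 9 (Router): category_id=2 -> matches Apparel
So 1 of 9 rows is dropped.

SQL:
SELECT a.name, b.name AS category
FROM products a
INNER JOIN categories b ON a.category_id = b.id

Result:
name     | category
---------+---------
Speaker  | Tools   
Stapler  | Tools   
Chair    | Sports  
Phone    | Sports  
Mouse    | Sports  
Webcam   | Apparel 
Keyboard | Apparel 
Router   | Apparel 


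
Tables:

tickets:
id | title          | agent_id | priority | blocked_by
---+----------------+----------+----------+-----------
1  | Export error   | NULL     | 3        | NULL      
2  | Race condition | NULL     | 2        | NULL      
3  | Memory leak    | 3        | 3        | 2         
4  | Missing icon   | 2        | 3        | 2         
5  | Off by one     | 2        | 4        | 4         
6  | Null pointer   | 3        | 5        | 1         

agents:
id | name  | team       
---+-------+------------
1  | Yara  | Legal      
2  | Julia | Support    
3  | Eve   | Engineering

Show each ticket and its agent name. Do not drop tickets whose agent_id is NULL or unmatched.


LEFT JOIN keeps every row from tickets (the left table); where agent_id has no match in agents, the agent columns become NULL. Walk through each ticket:
  - ticket 1 (Export error): agent_id=NULL, no match -> kept with NULL
  - ticket 2 (Race condition): agent_id=NULL, no match -> kept with NULL
  - ticket 3 (Memory leak): agent_id=3 -> matches Eve
  - ticket 4 (Missing icon): agent_id=2 -> matches Julia
  - ticket 5 (Off by one): agent_id=2 -> matches Julia
  - ticket 6 (Null pointer): agent_id=3 -> matches Eve
All 6 rows appear; 2 have NULL agent.

SQL:
SELECT a.title, b.name AS agent
FROM tickets a
LEFT JOIN agents b ON a.agent_id = b.id

Result:
title          | agent
---------------+------
Export error   | NULL 
Race condition | NULL 
Memory leak    | Eve  
Missing icon   | Julia
Off by one     | Julia
Null pointer   | Eve  


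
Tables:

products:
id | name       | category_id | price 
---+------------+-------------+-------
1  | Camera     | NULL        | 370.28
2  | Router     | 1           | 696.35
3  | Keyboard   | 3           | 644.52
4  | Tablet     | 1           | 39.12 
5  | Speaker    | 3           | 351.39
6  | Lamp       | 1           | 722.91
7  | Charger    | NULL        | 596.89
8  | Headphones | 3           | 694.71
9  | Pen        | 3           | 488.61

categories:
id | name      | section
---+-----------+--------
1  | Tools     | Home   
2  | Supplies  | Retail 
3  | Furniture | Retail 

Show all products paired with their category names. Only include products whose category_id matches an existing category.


INNER JOIN keeps only products rows whose category_id matches an id in categories. Walk through each product:
  - product 1 (Camera): category_id=NULL, no match -> dropped
  - product 2 (Router): category_id=1 -> matches Tools
  - product 3 (Keyboard): category_id=3 -> matches Furniture
  - product 4 (Tablet): category_id=1 -> matches Tools
  - product 5 (Speaker): category_id=3 -> matches Furniture
  - product 6 (Lamp): category_id=1 -> matches Tools
  - product 7 (Charger): category_id=NULL, no match -> dropped
  - product 8 (Headphones): category_id=3 -> matches Furniture
  - product 9 (Pen): category_id=3 -> matches Furniture
So 2 of 9 rows are dropped.

SQL:
SELECT a.name, b.name AS category
FROM products a
INNER JOIN categories b ON a.category_id = b.id

Result:
name       | category 
-----------+----------
Router     | Tools    
Keyboard   | Furniture
Tablet     | Tools    
Speaker    | Furniture
Lamp       | Tools    
Headphones | Furniture
Pen        | Furniture


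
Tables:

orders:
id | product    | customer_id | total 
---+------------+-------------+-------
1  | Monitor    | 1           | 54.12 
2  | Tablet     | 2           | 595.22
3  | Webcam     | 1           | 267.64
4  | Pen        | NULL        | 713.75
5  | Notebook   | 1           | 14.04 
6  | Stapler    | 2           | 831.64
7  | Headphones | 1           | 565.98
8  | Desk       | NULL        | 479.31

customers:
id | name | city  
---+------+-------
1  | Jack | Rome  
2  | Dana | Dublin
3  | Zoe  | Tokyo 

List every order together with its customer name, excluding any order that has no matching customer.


INNER JOIN keeps only orders rows whose customer_id matches an id in customers. Walk through each order:
  - order 1 (Monitor): customer_id=1 -> matches Jack
  - order 2 (Tablet): customer_id=2 -> matches Dana
  - order 3 (Webcam): customer_id=1 -> matches Jack
  - order 4 (Pen): customer_id=NULL, no match -> dropped
  - order 5 (Notebook): customer_id=1 -> matches Jack
  - order 6 (Stapler): customer_id=2 -> matches Dana
  - order 7 (Headphones): customer_id=1 -> matches Jack
  - order 8 (Desk): customer_id=NULL, no match -> dropped
So 2 of 8 rows are dropped.

SQL:
SELECT a.product, b.name AS customer
FROM orders a
INNER JOIN customers b ON a.customer_id = b.id

Result:
product    | customer
-----------+---------
Monitor    | Jack    
Tablet     | Dana    
Webcam     | Jack    
Notebook   | Jack    
Stapler    | Dana    
Headphones | Jack    


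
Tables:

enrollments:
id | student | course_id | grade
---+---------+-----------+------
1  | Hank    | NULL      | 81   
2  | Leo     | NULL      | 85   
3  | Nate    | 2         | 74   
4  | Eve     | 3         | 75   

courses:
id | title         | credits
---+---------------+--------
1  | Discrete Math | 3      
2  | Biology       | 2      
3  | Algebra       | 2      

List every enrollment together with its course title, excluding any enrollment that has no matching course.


INNER JOIN keeps only enrollments rows whose course_id matches an id in courses. Walk through each enrollment:
  - enrollment 1 (Hank): course_id=NULL, no match -> dropped
  - enrollment 2 (Leo): course_id=NULL, no match -> dropped
  - enrollment 3 (Nate): course_id=2 -> matches Biology
  - enrollment 4 (Eve): course_id=3 -> matches Algebra
So 2 of 4 rows are dropped.

SQL:
SELECT a.student, b.title AS course
FROM enrollments a
INNER JOIN courses b ON a.course_id = b.id

Result:
student | course 
--------+--------
Nate    | Biology
Eve     | Algebra


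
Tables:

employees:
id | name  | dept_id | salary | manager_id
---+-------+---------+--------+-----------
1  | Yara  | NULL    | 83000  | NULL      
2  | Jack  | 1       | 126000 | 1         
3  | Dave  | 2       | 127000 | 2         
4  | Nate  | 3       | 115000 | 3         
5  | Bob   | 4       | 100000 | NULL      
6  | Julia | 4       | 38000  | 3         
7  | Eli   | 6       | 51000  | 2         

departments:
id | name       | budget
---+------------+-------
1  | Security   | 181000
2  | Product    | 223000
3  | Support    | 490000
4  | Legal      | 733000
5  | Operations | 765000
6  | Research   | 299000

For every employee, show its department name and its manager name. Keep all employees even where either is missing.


Two LEFT JOINs from the same base table employees: one to departments via dept_id, one to employees itself via manager_id. Both are LEFT so every employee is preserved.
Match against departments:
  - employee 1 (Yara): dept_id=NULL, no match -> kept with NULL
  - employee 2 (Jack): dept_id=1 -> matches Security
  - employee 3 (Dave): dept_id=2 -> matches Product
  - employee 4 (Nate): dept_id=3 -> matches Support
  - employee 5 (Bob): dept_id=4 -> matches Legal
  - employee 6 (Julia): dept_id=4 -> matches Legal
  - employee 7 (Eli): dept_id=6 -> matches Research
Match against employees (self):
  - employee 1 (Yara): manager_id=NULL -> NULL
  - employee 2 (Jack): manager_id=1 -> Yara
  - employee 3 (Dave): manager_id=2 -> Jack
  - employee 4 (Nate): manager_id=3 -> Dave
  - employee 5 (Bob): manager_id=NULL -> NULL
  - employee 6 (Julia): manager_id=3 -> Dave
  - employee 7 (Eli): manager_id=2 -> Jack

SQL:
SELECT a.name, b.name AS department, c.name AS manager
FROM employees a
LEFT JOIN departments b ON a.dept_id = b.id
LEFT JOIN employees c ON a.manager_id = c.id

Result:
name  | department | manager
------+------------+--------
Yara  | NULL       | NULL   
Jack  | Security   | Yara   
Dave  | Product    | Jack   
Nate  | Support    | Dave   
Bob   | Legal      | NULL   
Julia | Legal      | Dave   
Eli   | Research   | Jack   


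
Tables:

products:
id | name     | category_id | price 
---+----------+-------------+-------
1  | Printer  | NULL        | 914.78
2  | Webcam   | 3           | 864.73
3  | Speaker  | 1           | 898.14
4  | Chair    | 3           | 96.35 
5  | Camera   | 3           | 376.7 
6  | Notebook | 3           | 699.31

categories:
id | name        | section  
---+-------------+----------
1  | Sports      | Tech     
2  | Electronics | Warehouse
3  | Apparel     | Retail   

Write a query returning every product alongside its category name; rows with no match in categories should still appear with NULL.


LEFT JOIN keeps every row from products (the left table); where category_id has no match in categories, the category columns become NULL. Walk through each product:
  - product 1 (Printer): category_id=NULL, no match -> kept with NULL
  - product 2 (Webcam): category_id=3 -> matches Apparel
  - product 3 (Speaker): category_id=1 -> matches Sports
  - product 4 (Chair): category_id=3 -> matches Apparel
  - product 5 (Camera): category_id=3 -> matches Apparel
  - product 6 (Notebook): category_id=3 -> matches Apparel
All 6 rows appear; 1 has NULL category.

SQL:
SELECT a.name, b.name AS category
FROM products a
LEFT JOIN categories b ON a.category_id = b.id

Result:
name     | category
---------+---------
Printer  | NULL    
Webcam   | Apparel 
Speaker  | Sports  
Chair    | Apparel 
Camera   | Apparel 
Notebook | Apparel 


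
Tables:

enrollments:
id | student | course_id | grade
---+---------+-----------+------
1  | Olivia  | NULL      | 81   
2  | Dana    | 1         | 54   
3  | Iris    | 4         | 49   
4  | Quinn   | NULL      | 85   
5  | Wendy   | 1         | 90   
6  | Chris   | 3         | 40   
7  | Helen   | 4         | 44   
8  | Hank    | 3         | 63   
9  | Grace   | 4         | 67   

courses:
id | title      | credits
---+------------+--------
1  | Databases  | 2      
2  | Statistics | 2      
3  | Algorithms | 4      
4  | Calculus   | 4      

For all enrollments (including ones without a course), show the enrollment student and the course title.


LEFT JOIN keeps every row from enrollments (the left table); where course_id has no match in courses, the course columns become NULL. Walk through each enrollment:
  - enrollment 1 (Olivia): course_id=NULL, no match -> kept with NULL
  - enrollment 2 (Dana): course_id=1 -> matches Databases
  - enrollment 3 (Iris): course_id=4 -> matches Calculus
  - enrollment 4 (Quinn): course_id=NULL, no match -> kept with NULL
  - enrollment 5 (Wendy): course_id=1 -> matches Databases
  - enrollment 6 (Chris): course_id=3 -> matches Algorithms
  - enrollment 7 (Helen): course_id=4 -> matches Calculus
  - enrollment 8 (Hank): course_id=3 -> matches Algorithms
  - enrollment 9 (Grace): course_id=4 -> matches Calculus
All 9 rows appear; 2 have NULL course.

SQL:
SELECT a.student, b.title AS course
FROM enrollments a
LEFT JOIN courses b ON a.course_id = b.id

Result:
student | course    
--------+-----------
Olivia  | NULL      
Dana    | Databases 
Iris    | Calculus  
Quinn   | NULL      
Wendy   | Databases 
Chris   | Algorithms
Helen   | Calculus  
Hank    | Algorithms
Grace   | Calculus  


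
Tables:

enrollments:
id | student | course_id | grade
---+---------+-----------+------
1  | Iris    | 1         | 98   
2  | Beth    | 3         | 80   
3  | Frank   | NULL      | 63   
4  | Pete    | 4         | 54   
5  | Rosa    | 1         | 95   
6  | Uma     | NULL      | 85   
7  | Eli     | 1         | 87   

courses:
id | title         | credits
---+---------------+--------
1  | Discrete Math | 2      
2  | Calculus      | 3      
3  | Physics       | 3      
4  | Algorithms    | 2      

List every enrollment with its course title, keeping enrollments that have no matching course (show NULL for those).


LEFT JOIN keeps every row from enrollments (the left table); where course_id has no match in courses, the course columns become NULL. Walk through each enrollment:
  - enrollment 1 (Iris): course_id=1 -> matches Discrete Math
  - enrollment 2 (Beth): course_id=3 -> matches Physics
  - enrollment 3 (Frank): course_id=NULL, no match -> kept with NULL
  - enrollment 4 (Pete): course_id=4 -> matches Algorithms
  - enrollment 5 (Rosa): course_id=1 -> matches Discrete Math
  - enrollment 6 (Uma): course_id=NULL, no match -> kept with NULL
  - enrollment 7 (Eli): course_id=1 -> matches Discrete Math
All 7 rows appear; 2 have NULL course.

SQL:
SELECT a.student, b.title AS course
FROM enrollments a
LEFT JOIN courses b ON a.course_id = b.id

Result:
student | course       
--------+--------------
Iris    | Discrete Math
Beth    | Physics      
Frank   | NULL         
Pete    | Algorithms   
Rosa    | Discrete Math
Uma     | NULL         
Eli     | Discrete Math


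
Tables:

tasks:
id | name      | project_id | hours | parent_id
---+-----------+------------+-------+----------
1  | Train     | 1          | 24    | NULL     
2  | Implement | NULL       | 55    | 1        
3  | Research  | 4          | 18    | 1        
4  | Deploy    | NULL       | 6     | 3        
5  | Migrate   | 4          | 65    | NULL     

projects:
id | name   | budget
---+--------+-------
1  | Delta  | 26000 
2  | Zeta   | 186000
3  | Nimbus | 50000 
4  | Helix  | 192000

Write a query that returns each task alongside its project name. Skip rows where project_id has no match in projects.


INNER JOIN keeps only tasks rows whose project_id matches an id in projects. Walk through each task:
  - task 1 (Train): project_id=1 -> matches Delta
  - task 2 (Implement): project_id=NULL, no match -> dropped
  - task 3 (Research): project_id=4 -> matches Helix
  - task 4 (Deploy): project_id=NULL, no match -> dropped
  - task 5 (Migrate): project_id=4 -> matches Helix
So 2 of 5 rows are dropped.

SQL:
SELECT a.name, b.name AS project
FROM tasks a
INNER JOIN projects b ON a.project_id = b.id

Result:
name     | project
---------+--------
Train    | Delta  
Research | Helix  
Migrate  | Helix  


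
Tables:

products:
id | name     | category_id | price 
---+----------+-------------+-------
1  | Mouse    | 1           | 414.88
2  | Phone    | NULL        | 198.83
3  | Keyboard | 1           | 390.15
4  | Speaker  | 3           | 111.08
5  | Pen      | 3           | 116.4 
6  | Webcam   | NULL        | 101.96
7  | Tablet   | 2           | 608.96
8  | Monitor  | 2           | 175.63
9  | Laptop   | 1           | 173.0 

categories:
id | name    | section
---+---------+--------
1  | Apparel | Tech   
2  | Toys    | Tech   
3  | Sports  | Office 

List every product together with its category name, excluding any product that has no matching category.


INNER JOIN keeps only products rows whose category_id matches an id in categories. Walk through each product:
  - product 1 (Mouse): category_id=1 -> matches Apparel
  - product 2 (Phone): category_id=NULL, no match -> dropped
  - product 3 (Keyboard): category_id=1 -> matches Apparel
  - product 4 (Speaker): category_id=3 -> matches Sports
  - product 5 (Pen): category_id=3 -> matches Sports
  - product 6 (Webcam): category_id=NULL, no match -> dropped
  - product 7 (Tablet): category_id=2 -> matches Toys
  - product 8 (Monitor): category_id=2 -> matches Toys
  - product 9 (Laptop): category_id=1 -> matches Apparel
So 2 of 9 rows are dropped.

SQL:
SELECT a.name, b.name AS category
FROM products a
INNER JOIN categories b ON a.category_id = b.id

Result:
name     | category
---------+---------
Mouse    | Apparel 
Keyboard | Apparel 
Speaker  | Sports  
Pen      | Sports  
Tablet   | Toys    
Monitor  | Toys    
Laptop   | Apparel 


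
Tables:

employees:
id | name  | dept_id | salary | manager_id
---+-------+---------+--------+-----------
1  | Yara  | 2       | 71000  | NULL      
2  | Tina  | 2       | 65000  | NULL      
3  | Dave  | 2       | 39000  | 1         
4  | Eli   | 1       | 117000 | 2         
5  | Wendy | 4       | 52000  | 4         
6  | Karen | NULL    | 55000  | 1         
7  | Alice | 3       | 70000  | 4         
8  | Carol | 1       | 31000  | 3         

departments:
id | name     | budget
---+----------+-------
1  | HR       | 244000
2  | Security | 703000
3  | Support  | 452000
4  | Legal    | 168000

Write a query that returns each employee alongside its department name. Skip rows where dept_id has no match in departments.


INNER JOIN keeps only employees rows whose dept_id matches an id in departments. Walk through each employee:
  - employee 1 (Yara): dept_id=2 -> matches Security
  - employee 2 (Tina): dept_id=2 -> matches Security
  - employee 3 (Dave): dept_id=2 -> matches Security
  - employee 4 (Eli): dept_id=1 -> matches HR
  - employee 5 (Wendy): dept_id=4 -> matches Legal
  - employee 6 (Karen): dept_id=NULL, no match -> dropped
  - employee 7 (Alice): dept_id=3 -> matches Support
  - employee 8 (Carol): dept_id=1 -> matches HR
So 1 of 8 rows is dropped.

SQL:
SELECT a.name, b.name AS department
FROM employees a
INNER JOIN departments b ON a.dept_id = b.id

Result:
name  | department
------+-----------
Yara  | Security  
Tina  | Security  
Dave  | Security  
Eli   | HR        
Wendy | Legal     
Alice | Support   
Carol | HR        


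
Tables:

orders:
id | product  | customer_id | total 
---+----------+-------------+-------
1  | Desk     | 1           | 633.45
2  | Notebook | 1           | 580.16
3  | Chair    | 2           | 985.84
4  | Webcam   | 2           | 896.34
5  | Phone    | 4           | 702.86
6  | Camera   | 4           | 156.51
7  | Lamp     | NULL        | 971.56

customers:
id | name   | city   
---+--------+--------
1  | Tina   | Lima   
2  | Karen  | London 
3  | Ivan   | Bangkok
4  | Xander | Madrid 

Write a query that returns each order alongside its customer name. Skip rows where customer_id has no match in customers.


INNER JOIN keeps only orders rows whose customer_id matches an id in customers. Walk through each order:
  - order 1 (Desk): customer_id=1 -> matches Tina
  - order 2 (Notebook): customer_id=1 -> matches Tina
  - order 3 (Chair): customer_id=2 -> matches Karen
  - order 4 (Webcam): customer_id=2 -> matches Karen
  - order 5 (Phone): customer_id=4 -> matches Xander
  - order 6 (Camera): customer_id=4 -> matches Xander
  - order 7 (Lamp): customer_id=NULL, no match -> dropped
So 1 of 7 rows is dropped.

SQL:
SELECT a.product, b.name AS customer
FROM orders a
INNER JOIN customers b ON a.customer_id = b.id

Result:
product  | customer
---------+---------
Desk     | Tina    
Notebook | Tina    
Chair    | Karen   
Webcam   | Karen   
Phone    | Xander  
Camera   | Xander  


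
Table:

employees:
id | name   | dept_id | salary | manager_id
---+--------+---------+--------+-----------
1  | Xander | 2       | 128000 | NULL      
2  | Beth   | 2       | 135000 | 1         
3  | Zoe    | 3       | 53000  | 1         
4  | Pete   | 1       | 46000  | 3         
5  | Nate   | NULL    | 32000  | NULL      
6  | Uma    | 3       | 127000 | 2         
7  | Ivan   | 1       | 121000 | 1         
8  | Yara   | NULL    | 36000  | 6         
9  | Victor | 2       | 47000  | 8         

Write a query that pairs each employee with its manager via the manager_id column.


This is a self-join: employees is joined to a second copy of itself, matching each row's manager_id to another row's id. Use LEFT JOIN so rows with manager_id=NULL are kept.
  - employee 1 (Xander): manager_id=NULL -> NULL
  - employee 2 (Beth): manager_id=1 -> Xander
  - employee 3 (Zoe): manager_id=1 -> Xander
  - employee 4 (Pete): manager_id=3 -> Zoe
  - employee 5 (Nate): manager_id=NULL -> NULL
  - employee 6 (Uma): manager_id=2 -> Beth
  - employee 7 (Ivan): manager_id=1 -> Xander
  - employee 8 (Yara): manager_id=6 -> Uma
  - employee 9 (Victor): manager_id=8 -> Yara

SQL:
SELECT a.name AS item, b.name AS manager
FROM employees a
LEFT JOIN employees b ON a.manager_id = b.id

Result:
item   | manager
-------+--------
Xander | NULL   
Beth   | Xander 
Zoe    | Xander 
Pete   | Zoe    
Nate   | NULL   
Uma    | Beth   
Ivan   | Xander 
Yara   | Uma    
Victor | Yara   


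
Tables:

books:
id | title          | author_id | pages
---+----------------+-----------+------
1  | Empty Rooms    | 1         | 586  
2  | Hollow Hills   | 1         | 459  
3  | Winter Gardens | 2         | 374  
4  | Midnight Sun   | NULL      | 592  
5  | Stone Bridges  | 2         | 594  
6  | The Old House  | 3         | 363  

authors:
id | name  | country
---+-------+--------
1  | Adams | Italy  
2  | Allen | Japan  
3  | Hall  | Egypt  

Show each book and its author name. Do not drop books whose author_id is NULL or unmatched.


LEFT JOIN keeps every row from books (the left table); where author_id has no match in authors, the author columns become NULL. Walk through each book:
  - book 1 (Empty Rooms): author_id=1 -> matches Adams
  - book 2 (Hollow Hills): author_id=1 -> matches Adams
  - book 3 (Winter Gardens): author_id=2 -> matches Allen
  - book 4 (Midnight Sun): author_id=NULL, no match -> kept with NULL
  - book 5 (Stone Bridges): author_id=2 -> matches Allen
  - book 6 (The Old House): author_id=3 -> matches Hall
All 6 rows appear; 1 has NULL author.

SQL:
SELECT a.title, b.name AS author
FROM books a
LEFT JOIN authors b ON a.author_id = b.id

Result:
title          | author
---------------+-------
Empty Rooms    | Adams 
Hollow Hills   | Adams 
Winter Gardens | Allen 
Midnight Sun   | NULL  
Stone Bridges  | Allen 
The Old House  | Hall  


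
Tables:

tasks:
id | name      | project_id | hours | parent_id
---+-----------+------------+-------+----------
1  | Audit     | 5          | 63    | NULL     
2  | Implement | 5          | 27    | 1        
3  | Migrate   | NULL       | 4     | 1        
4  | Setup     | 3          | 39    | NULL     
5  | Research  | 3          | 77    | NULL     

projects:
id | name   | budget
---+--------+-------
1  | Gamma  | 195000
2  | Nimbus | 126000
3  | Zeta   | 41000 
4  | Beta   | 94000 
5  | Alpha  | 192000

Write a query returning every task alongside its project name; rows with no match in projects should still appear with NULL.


LEFT JOIN keeps every row from tasks (the left table); where project_id has no match in projects, the project columns become NULL. Walk through each task:
  - task 1 (Audit): project_id=5 -> matches Alpha
  - task 2 (Implement): project_id=5 -> matches Alpha
  - task 3 (Migrate): project_id=NULL, no match -> kept with NULL
  - task 4 (Setup): project_id=3 -> matches Zeta
  - task 5 (Research): project_id=3 -> matches Zeta
All 5 rows appear; 1 has NULL project.

SQL:
SELECT a.name, b.name AS project
FROM tasks a
LEFT JOIN projects b ON a.project_id = b.id

Result:
name      | project
----------+--------
Audit     | Alpha  
Implement | Alpha  
Migrate   | NULL   
Setup     | Zeta   
Research  | Zeta   


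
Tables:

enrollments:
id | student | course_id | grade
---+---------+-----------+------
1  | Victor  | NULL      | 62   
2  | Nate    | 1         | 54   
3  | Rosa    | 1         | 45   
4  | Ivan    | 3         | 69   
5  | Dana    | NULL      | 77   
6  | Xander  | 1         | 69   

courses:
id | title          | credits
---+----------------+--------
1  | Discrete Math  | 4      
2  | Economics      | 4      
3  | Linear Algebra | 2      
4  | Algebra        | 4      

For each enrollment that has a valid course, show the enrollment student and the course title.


INNER JOIN keeps only enrollments rows whose course_id matches an id in courses. Walk through each enrollment:
  - enrollment 1 (Victor): course_id=NULL, no match -> dropped
  - enrollment 2 (Nate): course_id=1 -> matches Discrete Math
  - enrollment 3 (Rosa): course_id=1 -> matches Discrete Math
  - enrollment 4 (Ivan): course_id=3 -> matches Linear Algebra
  - enrollment 5 (Dana): course_id=NULL, no match -> dropped
  - enrollment 6 (Xander): course_id=1 -> matches Discrete Math
So 2 of 6 rows are dropped.

SQL:
SELECT a.student, b.title AS course
FROM enrollments a
INNER JOIN courses b ON a.course_id = b.id

Result:
student | course        
--------+---------------
Nate    | Discrete Math 
Rosa    | Discrete Math 
Ivan    | Linear Algebra
Xander  | Discrete Math 


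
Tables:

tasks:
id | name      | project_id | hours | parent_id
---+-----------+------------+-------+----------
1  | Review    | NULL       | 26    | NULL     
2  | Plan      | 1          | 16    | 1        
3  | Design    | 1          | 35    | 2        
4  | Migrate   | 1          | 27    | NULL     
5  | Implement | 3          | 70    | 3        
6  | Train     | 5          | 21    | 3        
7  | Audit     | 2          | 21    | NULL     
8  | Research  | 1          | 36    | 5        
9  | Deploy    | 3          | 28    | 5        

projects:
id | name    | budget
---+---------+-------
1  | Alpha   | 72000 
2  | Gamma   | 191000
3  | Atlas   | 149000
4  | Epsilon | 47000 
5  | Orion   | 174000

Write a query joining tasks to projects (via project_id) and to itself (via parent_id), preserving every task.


Two LEFT JOINs from the same base table tasks: one to projects via project_id, one to tasks itself via parent_id. Both are LEFT so every task is preserved.
Match against projects:
  - task 1 (Review): project_id=NULL, no match -> kept with NULL
  - task 2 (Plan): project_id=1 -> matches Alpha
  - task 3 (Design): project_id=1 -> matches Alpha
  - task 4 (Migrate): project_id=1 -> matches Alpha
  - task 5 (Implement): project_id=3 -> matches Atlas
  - task 6 (Train): project_id=5 -> matches Orion
  - task 7 (Audit): project_id=2 -> matches Gamma
  - task 8 (Research): project_id=1 -> matches Alpha
  - task 9 (Deploy): project_id=3 -> matches Atlas
Match against tasks (self):
  - task 1 (Review): parent_id=NULL -> NULL
  - task 2 (Plan): parent_id=1 -> Review
  - task 3 (Design): parent_id=2 -> Plan
  - task 4 (Migrate): parent_id=NULL -> NULL
  - task 5 (Implement): parent_id=3 -> Design
  - task 6 (Train): parent_id=3 -> Design
  - task 7 (Audit): parent_id=NULL -> NULL
  - task 8 (Research): parent_id=5 -> Implement
  - task 9 (Deploy): parent_id=5 -> Implement

SQL:
SELECT a.name, b.name AS project, c.name AS parent
FROM tasks a
LEFT JOIN projects b ON a.project_id = b.id
LEFT JOIN tasks c ON a.parent_id = c.id

Result:
name      | project | parent   
----------+---------+----------
Review    | NULL    | NULL     
Plan      | Alpha   | Review   
Design    | Alpha   | Plan     
Migrate   | Alpha   | NULL     
Implement | Atlas   | Design   
Train     | Orion   | Design   
Audit     | Gamma   | NULL     
Research  | Alpha   | Implement
Deploy    | Atlas   | Implement


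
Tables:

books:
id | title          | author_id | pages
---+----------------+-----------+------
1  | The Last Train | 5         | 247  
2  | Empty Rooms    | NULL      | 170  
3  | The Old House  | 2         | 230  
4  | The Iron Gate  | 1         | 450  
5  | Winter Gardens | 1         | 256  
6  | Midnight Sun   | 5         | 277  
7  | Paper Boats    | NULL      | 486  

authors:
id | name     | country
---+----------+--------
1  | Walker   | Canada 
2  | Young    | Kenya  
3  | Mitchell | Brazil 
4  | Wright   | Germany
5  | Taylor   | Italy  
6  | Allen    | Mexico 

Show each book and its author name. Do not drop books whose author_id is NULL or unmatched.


LEFT JOIN keeps every row from books (the left table); where author_id has no match in authors, the author columns become NULL. Walk through each book:
  - book 1 (The Last Train): author_id=5 -> matches Taylor
  - book 2 (Empty Rooms): author_id=NULL, no match -> kept with NULL
  - book 3 (The Old House): author_id=2 -> matches Young
  - book 4 (The Iron Gate): author_id=1 -> matches Walker
  - book 5 (Winter Gardens): author_id=1 -> matches Walker
  - book 6 (Midnight Sun): author_id=5 -> matches Taylor
  - book 7 (Paper Boats): author_id=NULL, no match -> kept with NULL
All 7 rows appear; 2 have NULL author.

SQL:
SELECT a.title, b.name AS author
FROM books a
LEFT JOIN authors b ON a.author_id = b.id

Result:
title          | author
---------------+-------
The Last Train | Taylor
Empty Rooms    | NULL  
The Old House  | Young 
The Iron Gate  | Walker
Winter Gardens | Walker
Midnight Sun   | Taylor
Paper Boats    | NULL  


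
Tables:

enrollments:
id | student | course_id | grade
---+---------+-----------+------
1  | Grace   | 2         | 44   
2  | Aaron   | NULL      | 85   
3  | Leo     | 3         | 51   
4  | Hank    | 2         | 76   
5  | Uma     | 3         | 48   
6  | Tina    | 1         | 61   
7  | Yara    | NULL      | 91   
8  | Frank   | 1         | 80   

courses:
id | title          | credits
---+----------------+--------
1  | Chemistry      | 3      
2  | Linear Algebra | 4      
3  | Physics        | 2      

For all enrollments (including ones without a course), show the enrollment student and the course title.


LEFT JOIN keeps every row from enrollments (the left table); where course_id has no match in courses, the course columns become NULL. Walk through each enrollment:
  - enrollment 1 (Grace): course_id=2 -> matches Linear Algebra
  - enrollment 2 (Aaron): course_id=NULL, no match -> kept with NULL
  - enrollment 3 (Leo): course_id=3 -> matches Physics
  - enrollment 4 (Hank): course_id=2 -> matches Linear Algebra
  - enrollment 5 (Uma): course_id=3 -> matches Physics
  - enrollment 6 (Tina): course_id=1 -> matches Chemistry
  - enrollment 7 (Yara): course_id=NULL, no match -> kept with NULL
  - enrollment 8 (Frank): course_id=1 -> matches Chemistry
All 8 rows appear; 2 have NULL course.

SQL:
SELECT a.student, b.title AS course
FROM enrollments a
LEFT JOIN courses b ON a.course_id = b.id

Result:
student | course        
--------+---------------
Grace   | Linear Algebra
Aaron   | NULL          
Leo     | Physics       
Hank    | Linear Algebra
Uma     | Physics       
Tina    | Chemistry     
Yara    | NULL          
Frank   | Chemistry     


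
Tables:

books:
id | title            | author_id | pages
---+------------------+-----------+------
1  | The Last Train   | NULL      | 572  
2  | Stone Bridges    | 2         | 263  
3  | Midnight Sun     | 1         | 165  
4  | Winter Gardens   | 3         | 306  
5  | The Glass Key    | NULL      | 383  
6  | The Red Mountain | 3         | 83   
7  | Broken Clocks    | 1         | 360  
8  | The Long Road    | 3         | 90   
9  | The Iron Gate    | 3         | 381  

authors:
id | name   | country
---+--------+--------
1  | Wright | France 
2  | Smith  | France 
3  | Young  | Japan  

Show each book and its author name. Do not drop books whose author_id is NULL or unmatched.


LEFT JOIN keeps every row from books (the left table); where author_id has no match in authors, the author columns become NULL. Walk through each book:
  - book 1 (The Last Train): author_id=NULL, no match -> kept with NULL
  - book 2 (Stone Bridges): author_id=2 -> matches Smith
  - book 3 (Midnight Sun): author_id=1 -> matches Wright
  - book 4 (Winter Gardens): author_id=3 -> matches Young
  - book 5 (The Glass Key): author_id=NULL, no match -> kept with NULL
  - book 6 (The Red Mountain): author_id=3 -> matches Young
  - book 7 (Broken Clocks): author_id=1 -> matches Wright
  - book 8 (The Long Road): author_id=3 -> matches Young
  - book 9 (The Iron Gate): author_id=3 -> matches Young
All 9 rows appear; 2 have NULL author.

SQL:
SELECT a.title, b.name AS author
FROM books a
LEFT JOIN authors b ON a.author_id = b.id

Result:
title            | author
-----------------+-------
The Last Train   | NULL  
Stone Bridges    | Smith 
Midnight Sun     | Wright
Winter Gardens   | Young 
The Glass Key    | NULL  
The Red Mountain | Young 
Broken Clocks    | Wright
The Long Road    | Young 
The Iron Gate    | Young 


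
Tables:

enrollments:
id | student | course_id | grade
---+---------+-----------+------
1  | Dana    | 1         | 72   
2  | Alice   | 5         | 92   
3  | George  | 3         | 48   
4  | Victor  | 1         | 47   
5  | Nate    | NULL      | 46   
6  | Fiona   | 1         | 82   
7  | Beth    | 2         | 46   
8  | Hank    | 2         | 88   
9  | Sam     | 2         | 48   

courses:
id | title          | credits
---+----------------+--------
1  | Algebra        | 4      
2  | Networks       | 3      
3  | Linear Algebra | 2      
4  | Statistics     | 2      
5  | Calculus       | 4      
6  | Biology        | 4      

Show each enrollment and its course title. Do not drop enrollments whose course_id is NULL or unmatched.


LEFT JOIN keeps every row from enrollments (the left table); where course_id has no match in courses, the course columns become NULL. Walk through each enrollment:
  - enrollment 1 (Dana): course_id=1 -> matches Algebra
  - enrollment 2 (Alice): course_id=5 -> matches Calculus
  - enrollment 3 (George): course_id=3 -> matches Linear Algebra
  - enrollment 4 (Victor): course_id=1 -> matches Algebra
  - enrollment 5 (Nate): course_id=NULL, no match -> kept with NULL
  - enrollment 6 (Fiona): course_id=1 -> matches Algebra
  - enrollment 7 (Beth): course_id=2 -> matches Networks
  - enrollment 8 (Hank): course_id=2 -> matches Networks
  - enrollment 9 (Sam): course_id=2 -> matches Networks
All 9 rows appear; 1 has NULL course.

SQL:
SELECT a.student, b.title AS course
FROM enrollments a
LEFT JOIN courses b ON a.course_id = b.id

Result:
student | course        
--------+---------------
Dana    | Algebra       
Alice   | Calculus      
George  | Linear Algebra
Victor  | Algebra       
Nate    | NULL          
Fiona   | Algebra       
Beth    | Networks      
Hank    | Networks      
Sam     | Networks      


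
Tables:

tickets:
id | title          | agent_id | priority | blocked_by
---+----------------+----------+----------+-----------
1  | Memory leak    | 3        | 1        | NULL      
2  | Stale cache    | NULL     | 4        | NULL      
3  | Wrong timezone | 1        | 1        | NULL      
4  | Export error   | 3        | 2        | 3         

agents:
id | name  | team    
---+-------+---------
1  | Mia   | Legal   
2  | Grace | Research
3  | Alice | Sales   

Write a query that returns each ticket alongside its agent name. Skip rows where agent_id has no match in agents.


INNER JOIN keeps only tickets rows whose agent_id matches an id in agents. Walk through each ticket:
  - ticket 1 (Memory leak): agent_id=3 -> matches Alice
  - ticket 2 (Stale cache): agent_id=NULL, no match -> dropped
  - ticket 3 (Wrong timezone): agent_id=1 -> matches Mia
  - ticket 4 (Export error): agent_id=3 -> matches Alice
So 1 of 4 rows is dropped.

SQL:
SELECT a.title, b.name AS agent
FROM tickets a
INNER JOIN agents b ON a.agent_id = b.id

Result:
title          | agent
---------------+------
Memory leak    | Alice
Wrong timezone | Mia  
Export error   | Alice


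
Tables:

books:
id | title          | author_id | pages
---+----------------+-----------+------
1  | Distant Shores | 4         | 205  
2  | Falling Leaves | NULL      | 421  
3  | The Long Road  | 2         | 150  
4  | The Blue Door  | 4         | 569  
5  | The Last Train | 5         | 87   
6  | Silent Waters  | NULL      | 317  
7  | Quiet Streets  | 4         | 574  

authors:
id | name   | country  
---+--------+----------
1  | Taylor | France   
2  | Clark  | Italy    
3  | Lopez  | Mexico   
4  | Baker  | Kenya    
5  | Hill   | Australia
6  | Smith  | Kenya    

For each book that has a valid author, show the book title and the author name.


INNER JOIN keeps only books rows whose author_id matches an id in authors. Walk through each book:
  - book 1 (Distant Shores): author_id=4 -> matches Baker
  - book 2 (Falling Leaves): author_id=NULL, no match -> dropped
  - book 3 (The Long Road): author_id=2 -> matches Clark
  - book 4 (The Blue Door): author_id=4 -> matches Baker
  - book 5 (The Last Train): author_id=5 -> matches Hill
  - book 6 (Silent Waters): author_id=NULL, no match -> dropped
  - book 7 (Quiet Streets): author_id=4 -> matches Baker
So 2 of 7 rows are dropped.

SQL:
SELECT a.title, b.name AS author
FROM books a
INNER JOIN authors b ON a.author_id = b.id

Result:
title          | author
---------------+-------
Distant Shores | Baker 
The Long Road  | Clark 
The Blue Door  | Baker 
The Last Train | Hill  
Quiet Streets  | Baker 


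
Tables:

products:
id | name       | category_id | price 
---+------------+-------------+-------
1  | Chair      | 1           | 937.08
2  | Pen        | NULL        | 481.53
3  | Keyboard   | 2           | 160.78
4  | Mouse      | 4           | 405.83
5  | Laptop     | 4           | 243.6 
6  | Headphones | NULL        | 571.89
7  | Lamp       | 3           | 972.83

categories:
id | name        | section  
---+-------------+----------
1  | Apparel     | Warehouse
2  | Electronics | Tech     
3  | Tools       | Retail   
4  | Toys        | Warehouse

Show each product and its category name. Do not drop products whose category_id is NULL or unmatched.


LEFT JOIN keeps every row from products (the left table); where category_id has no match in categories, the category columns become NULL. Walk through each product:
  - product 1 (Chair): category_id=1 -> matches Apparel
  - product 2 (Pen): category_id=NULL, no match -> kept with NULL
  - product 3 (Keyboard): category_id=2 -> matches Electronics
  - product 4 (Mouse): category_id=4 -> matches Toys
  - product 5 (Laptop): category_id=4 -> matches Toys
  - product 6 (Headphones): category_id=NULL, no match -> kept with NULL
  - product 7 (Lamp): category_id=3 -> matches Tools
All 7 rows appear; 2 have NULL category.

SQL:
SELECT a.name, b.name AS category
FROM products a
LEFT JOIN categories b ON a.category_id = b.id

Result:
name       | category   
-----------+------------
Chair      | Apparel    
Pen        | NULL       
Keyboard   | Electronics
Mouse      | Toys       
Laptop     | Toys       
Headphones | NULL       
Lamp       | Tools      
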